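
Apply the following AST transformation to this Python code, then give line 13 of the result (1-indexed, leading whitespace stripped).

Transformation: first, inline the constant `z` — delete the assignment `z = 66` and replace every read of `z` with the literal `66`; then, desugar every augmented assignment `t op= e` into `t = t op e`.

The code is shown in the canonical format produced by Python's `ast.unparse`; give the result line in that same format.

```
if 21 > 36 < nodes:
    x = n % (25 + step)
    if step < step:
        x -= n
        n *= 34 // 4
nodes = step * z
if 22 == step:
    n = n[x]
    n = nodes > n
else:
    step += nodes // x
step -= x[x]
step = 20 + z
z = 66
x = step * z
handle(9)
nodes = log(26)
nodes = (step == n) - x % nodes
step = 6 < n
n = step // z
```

Transformed code:
if 21 > 36 < nodes:
    x = n % (25 + step)
    if step < step:
        x = x - n
        n = n * (34 // 4)
nodes = step * 66
if 22 == step:
    n = n[x]
    n = nodes > n
else:
    step = step + nodes // x
step = step - x[x]
step = 20 + 66
x = step * 66
handle(9)
nodes = log(26)
nodes = (step == n) - x % nodes
step = 6 < n
n = step // 66

step = 20 + 66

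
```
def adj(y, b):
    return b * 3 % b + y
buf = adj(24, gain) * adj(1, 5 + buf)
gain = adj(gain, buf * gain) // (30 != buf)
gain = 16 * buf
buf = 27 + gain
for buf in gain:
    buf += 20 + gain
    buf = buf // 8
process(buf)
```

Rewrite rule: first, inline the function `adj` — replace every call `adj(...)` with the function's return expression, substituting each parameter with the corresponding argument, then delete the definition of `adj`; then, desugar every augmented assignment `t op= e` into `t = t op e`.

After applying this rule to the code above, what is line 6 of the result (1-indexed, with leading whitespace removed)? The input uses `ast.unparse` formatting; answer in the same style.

Transformed code:
buf = (gain * 3 % gain + 24) * ((5 + buf) * 3 % (5 + buf) + 1)
gain = (buf * gain * 3 % (buf * gain) + gain) // (30 != buf)
gain = 16 * buf
buf = 27 + gain
for buf in gain:
    buf = buf + (20 + gain)
    buf = buf // 8
process(buf)

buf = buf + (20 + gain)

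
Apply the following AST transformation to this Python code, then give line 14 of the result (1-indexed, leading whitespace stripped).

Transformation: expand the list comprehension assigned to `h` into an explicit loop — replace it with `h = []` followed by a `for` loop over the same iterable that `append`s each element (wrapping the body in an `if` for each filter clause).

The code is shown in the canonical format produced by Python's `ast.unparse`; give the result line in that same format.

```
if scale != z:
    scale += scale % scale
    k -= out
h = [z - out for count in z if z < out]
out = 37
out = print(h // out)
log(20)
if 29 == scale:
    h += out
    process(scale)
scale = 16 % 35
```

Transformed code:
if scale != z:
    scale += scale % scale
    k -= out
h = []
for count in z:
    if z < out:
        h.append(z - out)
out = 37
out = print(h // out)
log(20)
if 29 == scale:
    h += out
    process(scale)
scale = 16 % 35

scale = 16 % 35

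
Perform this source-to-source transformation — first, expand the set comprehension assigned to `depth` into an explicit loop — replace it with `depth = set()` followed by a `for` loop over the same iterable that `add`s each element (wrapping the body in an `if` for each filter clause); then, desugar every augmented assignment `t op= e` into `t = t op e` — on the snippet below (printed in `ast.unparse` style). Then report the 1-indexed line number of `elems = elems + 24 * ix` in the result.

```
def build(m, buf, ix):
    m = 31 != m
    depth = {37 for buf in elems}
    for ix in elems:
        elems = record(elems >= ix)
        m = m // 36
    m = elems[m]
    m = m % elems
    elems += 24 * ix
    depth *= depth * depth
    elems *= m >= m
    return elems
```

11

Transformed code:
def build(m, buf, ix):
    m = 31 != m
    depth = set()
    for buf in elems:
        depth.add(37)
    for ix in elems:
        elems = record(elems >= ix)
        m = m // 36
    m = elems[m]
    m = m % elems
    elems = elems + 24 * ix
    depth = depth * (depth * depth)
    elems = elems * (m >= m)
    return elems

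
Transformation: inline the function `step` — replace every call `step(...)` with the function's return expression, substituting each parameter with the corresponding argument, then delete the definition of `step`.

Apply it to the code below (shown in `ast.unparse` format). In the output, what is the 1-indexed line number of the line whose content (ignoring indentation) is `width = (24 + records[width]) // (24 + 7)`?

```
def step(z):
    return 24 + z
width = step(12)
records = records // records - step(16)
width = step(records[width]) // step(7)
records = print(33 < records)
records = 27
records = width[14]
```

3

Transformed code:
width = 24 + 12
records = records // records - (24 + 16)
width = (24 + records[width]) // (24 + 7)
records = print(33 < records)
records = 27
records = width[14]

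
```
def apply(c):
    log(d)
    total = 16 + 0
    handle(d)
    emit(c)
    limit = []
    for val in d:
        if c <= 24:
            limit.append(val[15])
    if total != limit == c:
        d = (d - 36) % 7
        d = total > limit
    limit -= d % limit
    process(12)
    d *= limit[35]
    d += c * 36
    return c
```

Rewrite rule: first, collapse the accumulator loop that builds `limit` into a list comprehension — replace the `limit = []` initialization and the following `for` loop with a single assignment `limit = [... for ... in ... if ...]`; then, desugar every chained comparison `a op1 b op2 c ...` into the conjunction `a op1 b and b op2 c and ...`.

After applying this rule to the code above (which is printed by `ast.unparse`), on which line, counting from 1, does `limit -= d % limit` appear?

10

Transformed code:
def apply(c):
    log(d)
    total = 16 + 0
    handle(d)
    emit(c)
    limit = [val[15] for val in d if c <= 24]
    if total != limit and limit == c:
        d = (d - 36) % 7
        d = total > limit
    limit -= d % limit
    process(12)
    d *= limit[35]
    d += c * 36
    return c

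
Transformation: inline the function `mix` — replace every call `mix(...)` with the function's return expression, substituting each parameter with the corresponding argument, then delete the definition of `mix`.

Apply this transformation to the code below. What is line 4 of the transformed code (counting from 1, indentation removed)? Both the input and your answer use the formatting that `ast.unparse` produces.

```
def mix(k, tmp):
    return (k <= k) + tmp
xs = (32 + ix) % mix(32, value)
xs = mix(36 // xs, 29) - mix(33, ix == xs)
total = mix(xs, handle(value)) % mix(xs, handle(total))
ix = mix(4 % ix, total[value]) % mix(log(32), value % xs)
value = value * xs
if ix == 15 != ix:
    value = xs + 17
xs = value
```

Transformed code:
xs = (32 + ix) % ((32 <= 32) + value)
xs = (36 // xs <= 36 // xs) + 29 - ((33 <= 33) + (ix == xs))
total = ((xs <= xs) + handle(value)) % ((xs <= xs) + handle(total))
ix = ((4 % ix <= 4 % ix) + total[value]) % ((log(32) <= log(32)) + value % xs)
value = value * xs
if ix == 15 != ix:
    value = xs + 17
xs = value

ix = ((4 % ix <= 4 % ix) + total[value]) % ((log(32) <= log(32)) + value % xs)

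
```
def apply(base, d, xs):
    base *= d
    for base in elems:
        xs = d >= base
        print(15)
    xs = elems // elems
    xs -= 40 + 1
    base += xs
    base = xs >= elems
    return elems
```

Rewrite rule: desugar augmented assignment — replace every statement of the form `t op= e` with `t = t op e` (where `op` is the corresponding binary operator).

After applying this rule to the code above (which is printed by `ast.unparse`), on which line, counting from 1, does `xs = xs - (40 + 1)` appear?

7

Transformed code:
def apply(base, d, xs):
    base = base * d
    for base in elems:
        xs = d >= base
        print(15)
    xs = elems // elems
    xs = xs - (40 + 1)
    base = base + xs
    base = xs >= elems
    return elems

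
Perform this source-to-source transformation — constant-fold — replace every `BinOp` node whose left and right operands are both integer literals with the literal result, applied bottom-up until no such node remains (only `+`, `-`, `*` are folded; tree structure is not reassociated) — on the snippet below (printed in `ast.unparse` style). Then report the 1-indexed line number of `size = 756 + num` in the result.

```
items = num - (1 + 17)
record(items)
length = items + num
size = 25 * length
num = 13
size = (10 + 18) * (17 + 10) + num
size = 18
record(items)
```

Transformed code:
items = num - 18
record(items)
length = items + num
size = 25 * length
num = 13
size = 756 + num
size = 18
record(items)

6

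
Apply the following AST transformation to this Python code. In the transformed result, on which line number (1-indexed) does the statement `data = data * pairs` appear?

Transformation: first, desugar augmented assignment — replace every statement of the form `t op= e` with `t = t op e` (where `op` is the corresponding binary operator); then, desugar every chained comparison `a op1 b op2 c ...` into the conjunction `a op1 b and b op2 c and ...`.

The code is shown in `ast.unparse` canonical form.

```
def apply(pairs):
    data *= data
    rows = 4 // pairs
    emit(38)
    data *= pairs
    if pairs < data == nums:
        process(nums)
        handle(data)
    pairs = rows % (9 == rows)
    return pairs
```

5

Transformed code:
def apply(pairs):
    data = data * data
    rows = 4 // pairs
    emit(38)
    data = data * pairs
    if pairs < data and data == nums:
        process(nums)
        handle(data)
    pairs = rows % (9 == rows)
    return pairs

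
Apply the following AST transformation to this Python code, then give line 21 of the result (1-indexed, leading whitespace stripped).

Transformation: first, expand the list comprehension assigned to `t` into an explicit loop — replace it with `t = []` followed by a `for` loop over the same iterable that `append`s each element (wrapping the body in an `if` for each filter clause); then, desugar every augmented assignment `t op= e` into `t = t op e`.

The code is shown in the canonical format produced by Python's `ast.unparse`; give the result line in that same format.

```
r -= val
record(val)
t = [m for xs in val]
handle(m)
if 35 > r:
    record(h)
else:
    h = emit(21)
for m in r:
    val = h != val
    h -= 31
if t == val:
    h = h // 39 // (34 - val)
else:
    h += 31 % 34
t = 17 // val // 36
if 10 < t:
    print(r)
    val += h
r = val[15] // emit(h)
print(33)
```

val = val + h

Transformed code:
r = r - val
record(val)
t = []
for xs in val:
    t.append(m)
handle(m)
if 35 > r:
    record(h)
else:
    h = emit(21)
for m in r:
    val = h != val
    h = h - 31
if t == val:
    h = h // 39 // (34 - val)
else:
    h = h + 31 % 34
t = 17 // val // 36
if 10 < t:
    print(r)
    val = val + h
r = val[15] // emit(h)
print(33)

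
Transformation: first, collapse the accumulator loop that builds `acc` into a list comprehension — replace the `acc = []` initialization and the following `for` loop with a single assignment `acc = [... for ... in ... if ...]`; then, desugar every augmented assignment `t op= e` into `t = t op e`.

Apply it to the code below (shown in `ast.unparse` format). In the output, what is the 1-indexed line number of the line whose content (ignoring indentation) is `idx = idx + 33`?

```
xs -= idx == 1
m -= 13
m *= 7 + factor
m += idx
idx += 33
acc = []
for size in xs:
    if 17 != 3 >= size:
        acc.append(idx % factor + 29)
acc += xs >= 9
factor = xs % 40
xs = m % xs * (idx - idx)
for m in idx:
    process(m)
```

Transformed code:
xs = xs - (idx == 1)
m = m - 13
m = m * (7 + factor)
m = m + idx
idx = idx + 33
acc = [idx % factor + 29 for size in xs if 17 != 3 >= size]
acc = acc + (xs >= 9)
factor = xs % 40
xs = m % xs * (idx - idx)
for m in idx:
    process(m)

5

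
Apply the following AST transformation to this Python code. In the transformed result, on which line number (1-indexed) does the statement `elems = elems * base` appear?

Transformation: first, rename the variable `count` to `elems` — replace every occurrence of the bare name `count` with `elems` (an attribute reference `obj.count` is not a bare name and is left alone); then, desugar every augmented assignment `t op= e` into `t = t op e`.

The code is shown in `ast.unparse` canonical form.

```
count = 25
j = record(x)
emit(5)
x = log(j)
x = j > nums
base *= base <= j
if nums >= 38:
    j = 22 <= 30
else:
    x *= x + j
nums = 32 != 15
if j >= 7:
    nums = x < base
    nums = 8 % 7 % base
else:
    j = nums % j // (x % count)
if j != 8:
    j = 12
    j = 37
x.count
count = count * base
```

21

Transformed code:
elems = 25
j = record(x)
emit(5)
x = log(j)
x = j > nums
base = base * (base <= j)
if nums >= 38:
    j = 22 <= 30
else:
    x = x * (x + j)
nums = 32 != 15
if j >= 7:
    nums = x < base
    nums = 8 % 7 % base
else:
    j = nums % j // (x % elems)
if j != 8:
    j = 12
    j = 37
x.count
elems = elems * base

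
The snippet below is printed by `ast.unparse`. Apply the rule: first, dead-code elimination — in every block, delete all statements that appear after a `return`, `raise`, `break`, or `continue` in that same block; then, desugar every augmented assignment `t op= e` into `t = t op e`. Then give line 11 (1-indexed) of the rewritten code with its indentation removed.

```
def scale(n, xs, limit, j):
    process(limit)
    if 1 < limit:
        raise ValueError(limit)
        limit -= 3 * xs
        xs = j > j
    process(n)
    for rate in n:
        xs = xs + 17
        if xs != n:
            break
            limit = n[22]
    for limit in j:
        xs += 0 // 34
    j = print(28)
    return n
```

Transformed code:
def scale(n, xs, limit, j):
    process(limit)
    if 1 < limit:
        raise ValueError(limit)
    process(n)
    for rate in n:
        xs = xs + 17
        if xs != n:
            break
    for limit in j:
        xs = xs + 0 // 34
    j = print(28)
    return n

xs = xs + 0 // 34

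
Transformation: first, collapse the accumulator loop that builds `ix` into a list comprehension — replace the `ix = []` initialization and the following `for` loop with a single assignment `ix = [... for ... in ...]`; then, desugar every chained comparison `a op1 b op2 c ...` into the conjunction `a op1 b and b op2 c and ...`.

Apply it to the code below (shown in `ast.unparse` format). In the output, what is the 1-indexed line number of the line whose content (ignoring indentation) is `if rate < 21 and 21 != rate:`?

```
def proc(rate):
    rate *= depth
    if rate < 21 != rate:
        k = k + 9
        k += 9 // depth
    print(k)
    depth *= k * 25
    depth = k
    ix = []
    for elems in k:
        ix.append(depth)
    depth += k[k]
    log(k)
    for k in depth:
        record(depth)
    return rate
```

Transformed code:
def proc(rate):
    rate *= depth
    if rate < 21 and 21 != rate:
        k = k + 9
        k += 9 // depth
    print(k)
    depth *= k * 25
    depth = k
    ix = [depth for elems in k]
    depth += k[k]
    log(k)
    for k in depth:
        record(depth)
    return rate

3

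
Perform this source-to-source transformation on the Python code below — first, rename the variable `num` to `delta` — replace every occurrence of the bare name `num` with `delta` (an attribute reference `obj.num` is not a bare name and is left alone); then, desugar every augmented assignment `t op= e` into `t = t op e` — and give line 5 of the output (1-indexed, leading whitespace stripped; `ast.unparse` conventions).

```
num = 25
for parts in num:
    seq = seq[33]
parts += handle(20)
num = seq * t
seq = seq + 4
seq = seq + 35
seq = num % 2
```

delta = seq * t

Transformed code:
delta = 25
for parts in delta:
    seq = seq[33]
parts = parts + handle(20)
delta = seq * t
seq = seq + 4
seq = seq + 35
seq = delta % 2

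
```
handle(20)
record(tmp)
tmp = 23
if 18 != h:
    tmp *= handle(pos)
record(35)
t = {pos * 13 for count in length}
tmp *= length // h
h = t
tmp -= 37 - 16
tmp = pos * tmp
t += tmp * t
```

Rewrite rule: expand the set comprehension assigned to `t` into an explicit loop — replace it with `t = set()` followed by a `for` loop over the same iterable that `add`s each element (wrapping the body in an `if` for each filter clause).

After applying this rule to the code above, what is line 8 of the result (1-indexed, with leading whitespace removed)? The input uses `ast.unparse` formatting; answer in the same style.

for count in length:

Transformed code:
handle(20)
record(tmp)
tmp = 23
if 18 != h:
    tmp *= handle(pos)
record(35)
t = set()
for count in length:
    t.add(pos * 13)
tmp *= length // h
h = t
tmp -= 37 - 16
tmp = pos * tmp
t += tmp * t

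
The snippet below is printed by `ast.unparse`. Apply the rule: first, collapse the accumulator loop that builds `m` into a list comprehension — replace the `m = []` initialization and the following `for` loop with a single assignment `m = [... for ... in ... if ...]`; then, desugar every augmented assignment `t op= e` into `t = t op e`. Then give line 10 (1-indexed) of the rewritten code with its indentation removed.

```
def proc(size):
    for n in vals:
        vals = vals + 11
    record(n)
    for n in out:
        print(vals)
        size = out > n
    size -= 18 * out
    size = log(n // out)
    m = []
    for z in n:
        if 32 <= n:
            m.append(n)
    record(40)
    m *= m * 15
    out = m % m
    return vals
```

Transformed code:
def proc(size):
    for n in vals:
        vals = vals + 11
    record(n)
    for n in out:
        print(vals)
        size = out > n
    size = size - 18 * out
    size = log(n // out)
    m = [n for z in n if 32 <= n]
    record(40)
    m = m * (m * 15)
    out = m % m
    return vals

m = [n for z in n if 32 <= n]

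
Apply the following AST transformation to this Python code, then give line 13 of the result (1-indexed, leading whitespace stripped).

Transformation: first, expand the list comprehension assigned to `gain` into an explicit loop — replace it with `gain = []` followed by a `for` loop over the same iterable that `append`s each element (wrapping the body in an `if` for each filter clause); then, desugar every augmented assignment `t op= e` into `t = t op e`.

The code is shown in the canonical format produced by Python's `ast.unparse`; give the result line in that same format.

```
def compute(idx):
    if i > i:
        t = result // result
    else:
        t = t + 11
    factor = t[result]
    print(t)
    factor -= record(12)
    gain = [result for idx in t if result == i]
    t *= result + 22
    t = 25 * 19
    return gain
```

Transformed code:
def compute(idx):
    if i > i:
        t = result // result
    else:
        t = t + 11
    factor = t[result]
    print(t)
    factor = factor - record(12)
    gain = []
    for idx in t:
        if result == i:
            gain.append(result)
    t = t * (result + 22)
    t = 25 * 19
    return gain

t = t * (result + 22)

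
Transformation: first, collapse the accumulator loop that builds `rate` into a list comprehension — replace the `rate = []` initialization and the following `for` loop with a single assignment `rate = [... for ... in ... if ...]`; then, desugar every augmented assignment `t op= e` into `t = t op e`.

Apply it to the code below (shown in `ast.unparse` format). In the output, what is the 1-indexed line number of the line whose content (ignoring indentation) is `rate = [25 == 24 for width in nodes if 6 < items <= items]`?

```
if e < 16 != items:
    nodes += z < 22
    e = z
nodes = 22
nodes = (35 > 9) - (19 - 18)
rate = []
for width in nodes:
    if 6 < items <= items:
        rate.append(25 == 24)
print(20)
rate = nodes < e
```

Transformed code:
if e < 16 != items:
    nodes = nodes + (z < 22)
    e = z
nodes = 22
nodes = (35 > 9) - (19 - 18)
rate = [25 == 24 for width in nodes if 6 < items <= items]
print(20)
rate = nodes < e

6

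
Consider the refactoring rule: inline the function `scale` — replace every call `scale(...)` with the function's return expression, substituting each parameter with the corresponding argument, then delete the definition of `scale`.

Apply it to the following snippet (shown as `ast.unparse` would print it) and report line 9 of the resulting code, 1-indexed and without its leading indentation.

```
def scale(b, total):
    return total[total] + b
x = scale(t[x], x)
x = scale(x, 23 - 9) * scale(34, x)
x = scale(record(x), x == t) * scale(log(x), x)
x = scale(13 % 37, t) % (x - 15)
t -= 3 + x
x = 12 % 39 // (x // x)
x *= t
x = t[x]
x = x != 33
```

x = x != 33

Transformed code:
x = x[x] + t[x]
x = ((23 - 9)[23 - 9] + x) * (x[x] + 34)
x = ((x == t)[x == t] + record(x)) * (x[x] + log(x))
x = (t[t] + 13 % 37) % (x - 15)
t -= 3 + x
x = 12 % 39 // (x // x)
x *= t
x = t[x]
x = x != 33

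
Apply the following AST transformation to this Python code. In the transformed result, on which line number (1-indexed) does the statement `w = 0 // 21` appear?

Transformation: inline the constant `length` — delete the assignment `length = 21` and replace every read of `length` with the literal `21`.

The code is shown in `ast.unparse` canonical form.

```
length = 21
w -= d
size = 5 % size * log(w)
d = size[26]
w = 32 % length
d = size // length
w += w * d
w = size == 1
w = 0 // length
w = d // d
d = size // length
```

Transformed code:
w -= d
size = 5 % size * log(w)
d = size[26]
w = 32 % 21
d = size // 21
w += w * d
w = size == 1
w = 0 // 21
w = d // d
d = size // 21

8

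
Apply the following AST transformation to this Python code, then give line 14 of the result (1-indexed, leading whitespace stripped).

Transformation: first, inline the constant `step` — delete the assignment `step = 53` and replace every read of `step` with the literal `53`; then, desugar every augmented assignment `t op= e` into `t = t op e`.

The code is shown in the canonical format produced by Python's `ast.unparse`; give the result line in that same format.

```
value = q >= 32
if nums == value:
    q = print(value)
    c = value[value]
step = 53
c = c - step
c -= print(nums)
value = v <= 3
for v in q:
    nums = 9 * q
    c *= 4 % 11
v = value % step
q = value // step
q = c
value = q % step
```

Transformed code:
value = q >= 32
if nums == value:
    q = print(value)
    c = value[value]
c = c - 53
c = c - print(nums)
value = v <= 3
for v in q:
    nums = 9 * q
    c = c * (4 % 11)
v = value % 53
q = value // 53
q = c
value = q % 53

value = q % 53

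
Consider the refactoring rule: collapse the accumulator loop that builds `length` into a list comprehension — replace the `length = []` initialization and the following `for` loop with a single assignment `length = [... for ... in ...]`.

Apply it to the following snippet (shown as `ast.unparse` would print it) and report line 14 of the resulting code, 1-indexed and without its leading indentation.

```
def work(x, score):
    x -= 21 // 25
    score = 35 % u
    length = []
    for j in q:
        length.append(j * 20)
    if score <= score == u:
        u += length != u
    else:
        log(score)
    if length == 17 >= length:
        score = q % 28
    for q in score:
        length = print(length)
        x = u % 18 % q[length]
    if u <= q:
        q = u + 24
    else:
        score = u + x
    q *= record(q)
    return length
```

if u <= q:

Transformed code:
def work(x, score):
    x -= 21 // 25
    score = 35 % u
    length = [j * 20 for j in q]
    if score <= score == u:
        u += length != u
    else:
        log(score)
    if length == 17 >= length:
        score = q % 28
    for q in score:
        length = print(length)
        x = u % 18 % q[length]
    if u <= q:
        q = u + 24
    else:
        score = u + x
    q *= record(q)
    return length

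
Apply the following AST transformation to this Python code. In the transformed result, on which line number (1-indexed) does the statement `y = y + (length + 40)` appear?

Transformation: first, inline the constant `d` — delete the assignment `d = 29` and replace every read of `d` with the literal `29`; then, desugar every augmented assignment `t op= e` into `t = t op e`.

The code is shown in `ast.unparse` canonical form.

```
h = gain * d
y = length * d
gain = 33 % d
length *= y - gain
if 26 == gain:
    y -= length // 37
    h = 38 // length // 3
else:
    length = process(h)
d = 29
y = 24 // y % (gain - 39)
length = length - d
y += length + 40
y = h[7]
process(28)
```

12

Transformed code:
h = gain * 29
y = length * 29
gain = 33 % 29
length = length * (y - gain)
if 26 == gain:
    y = y - length // 37
    h = 38 // length // 3
else:
    length = process(h)
y = 24 // y % (gain - 39)
length = length - 29
y = y + (length + 40)
y = h[7]
process(28)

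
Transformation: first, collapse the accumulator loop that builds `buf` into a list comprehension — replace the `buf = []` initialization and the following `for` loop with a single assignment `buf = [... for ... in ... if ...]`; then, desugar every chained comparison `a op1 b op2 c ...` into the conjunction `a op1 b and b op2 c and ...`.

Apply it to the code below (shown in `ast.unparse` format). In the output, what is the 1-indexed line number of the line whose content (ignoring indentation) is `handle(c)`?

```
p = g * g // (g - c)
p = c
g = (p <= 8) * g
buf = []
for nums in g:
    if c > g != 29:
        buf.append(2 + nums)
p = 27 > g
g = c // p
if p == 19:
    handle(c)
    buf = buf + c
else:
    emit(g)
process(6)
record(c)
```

8

Transformed code:
p = g * g // (g - c)
p = c
g = (p <= 8) * g
buf = [2 + nums for nums in g if c > g and g != 29]
p = 27 > g
g = c // p
if p == 19:
    handle(c)
    buf = buf + c
else:
    emit(g)
process(6)
record(c)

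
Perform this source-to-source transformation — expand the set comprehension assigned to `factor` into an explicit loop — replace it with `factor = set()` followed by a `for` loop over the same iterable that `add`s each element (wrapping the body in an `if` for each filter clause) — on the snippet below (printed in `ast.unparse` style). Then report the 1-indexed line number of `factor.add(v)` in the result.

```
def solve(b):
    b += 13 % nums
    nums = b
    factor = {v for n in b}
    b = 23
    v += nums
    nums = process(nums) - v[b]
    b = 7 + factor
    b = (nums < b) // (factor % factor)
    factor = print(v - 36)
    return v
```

Transformed code:
def solve(b):
    b += 13 % nums
    nums = b
    factor = set()
    for n in b:
        factor.add(v)
    b = 23
    v += nums
    nums = process(nums) - v[b]
    b = 7 + factor
    b = (nums < b) // (factor % factor)
    factor = print(v - 36)
    return v

6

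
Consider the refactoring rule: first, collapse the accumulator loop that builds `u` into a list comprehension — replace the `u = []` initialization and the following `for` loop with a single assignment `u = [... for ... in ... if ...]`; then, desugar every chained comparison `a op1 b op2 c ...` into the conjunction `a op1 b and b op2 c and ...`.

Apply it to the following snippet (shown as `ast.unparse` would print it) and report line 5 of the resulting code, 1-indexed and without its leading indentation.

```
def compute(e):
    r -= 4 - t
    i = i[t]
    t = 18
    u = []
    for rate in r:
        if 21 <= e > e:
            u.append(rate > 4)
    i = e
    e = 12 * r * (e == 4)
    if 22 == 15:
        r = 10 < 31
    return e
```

Transformed code:
def compute(e):
    r -= 4 - t
    i = i[t]
    t = 18
    u = [rate > 4 for rate in r if 21 <= e and e > e]
    i = e
    e = 12 * r * (e == 4)
    if 22 == 15:
        r = 10 < 31
    return e

u = [rate > 4 for rate in r if 21 <= e and e > e]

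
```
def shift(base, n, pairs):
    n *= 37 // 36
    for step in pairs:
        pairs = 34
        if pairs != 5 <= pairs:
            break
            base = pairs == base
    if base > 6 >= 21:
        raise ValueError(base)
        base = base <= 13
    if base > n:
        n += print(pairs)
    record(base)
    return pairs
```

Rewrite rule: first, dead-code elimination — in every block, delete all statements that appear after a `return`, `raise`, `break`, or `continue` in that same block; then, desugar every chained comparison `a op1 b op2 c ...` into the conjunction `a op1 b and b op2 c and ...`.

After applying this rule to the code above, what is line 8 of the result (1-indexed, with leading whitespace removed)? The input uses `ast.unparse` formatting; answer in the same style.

raise ValueError(base)

Transformed code:
def shift(base, n, pairs):
    n *= 37 // 36
    for step in pairs:
        pairs = 34
        if pairs != 5 and 5 <= pairs:
            break
    if base > 6 and 6 >= 21:
        raise ValueError(base)
    if base > n:
        n += print(pairs)
    record(base)
    return pairs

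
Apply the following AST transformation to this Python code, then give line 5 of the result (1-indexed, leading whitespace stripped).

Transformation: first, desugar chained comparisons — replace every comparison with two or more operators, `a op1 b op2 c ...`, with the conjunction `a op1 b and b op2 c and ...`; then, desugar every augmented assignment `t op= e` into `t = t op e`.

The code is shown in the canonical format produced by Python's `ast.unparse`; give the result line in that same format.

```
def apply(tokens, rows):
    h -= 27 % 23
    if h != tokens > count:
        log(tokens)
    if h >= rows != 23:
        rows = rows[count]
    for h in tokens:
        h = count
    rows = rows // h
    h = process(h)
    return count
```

Transformed code:
def apply(tokens, rows):
    h = h - 27 % 23
    if h != tokens and tokens > count:
        log(tokens)
    if h >= rows and rows != 23:
        rows = rows[count]
    for h in tokens:
        h = count
    rows = rows // h
    h = process(h)
    return count

if h >= rows and rows != 23:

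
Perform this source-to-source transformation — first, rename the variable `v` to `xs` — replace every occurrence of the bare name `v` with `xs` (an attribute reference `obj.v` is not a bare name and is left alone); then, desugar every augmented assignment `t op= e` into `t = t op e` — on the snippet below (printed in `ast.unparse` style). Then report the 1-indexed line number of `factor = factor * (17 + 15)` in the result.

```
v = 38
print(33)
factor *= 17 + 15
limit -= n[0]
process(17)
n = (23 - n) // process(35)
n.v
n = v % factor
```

3

Transformed code:
xs = 38
print(33)
factor = factor * (17 + 15)
limit = limit - n[0]
process(17)
n = (23 - n) // process(35)
n.v
n = xs % factor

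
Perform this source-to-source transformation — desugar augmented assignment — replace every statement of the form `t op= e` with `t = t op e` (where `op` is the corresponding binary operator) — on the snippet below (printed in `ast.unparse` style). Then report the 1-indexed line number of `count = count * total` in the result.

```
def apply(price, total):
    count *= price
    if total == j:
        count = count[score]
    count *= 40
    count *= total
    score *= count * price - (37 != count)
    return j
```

Transformed code:
def apply(price, total):
    count = count * price
    if total == j:
        count = count[score]
    count = count * 40
    count = count * total
    score = score * (count * price - (37 != count))
    return j

6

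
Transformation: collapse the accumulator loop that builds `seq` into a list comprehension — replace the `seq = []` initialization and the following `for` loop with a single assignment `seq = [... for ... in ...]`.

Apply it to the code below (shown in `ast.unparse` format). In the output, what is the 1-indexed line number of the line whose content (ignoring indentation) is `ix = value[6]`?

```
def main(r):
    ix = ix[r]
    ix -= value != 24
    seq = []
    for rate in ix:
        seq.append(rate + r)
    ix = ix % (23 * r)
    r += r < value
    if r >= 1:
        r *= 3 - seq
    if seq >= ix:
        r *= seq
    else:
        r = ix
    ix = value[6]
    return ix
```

13

Transformed code:
def main(r):
    ix = ix[r]
    ix -= value != 24
    seq = [rate + r for rate in ix]
    ix = ix % (23 * r)
    r += r < value
    if r >= 1:
        r *= 3 - seq
    if seq >= ix:
        r *= seq
    else:
        r = ix
    ix = value[6]
    return ix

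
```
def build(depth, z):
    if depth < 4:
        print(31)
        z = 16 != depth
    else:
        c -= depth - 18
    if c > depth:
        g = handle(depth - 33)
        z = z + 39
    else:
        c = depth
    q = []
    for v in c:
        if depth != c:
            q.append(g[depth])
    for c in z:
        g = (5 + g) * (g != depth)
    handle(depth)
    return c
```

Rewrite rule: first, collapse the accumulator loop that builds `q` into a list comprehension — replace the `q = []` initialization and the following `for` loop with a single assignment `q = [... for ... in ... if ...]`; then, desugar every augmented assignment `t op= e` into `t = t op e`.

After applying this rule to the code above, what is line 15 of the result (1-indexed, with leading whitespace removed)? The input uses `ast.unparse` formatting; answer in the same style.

handle(depth)

Transformed code:
def build(depth, z):
    if depth < 4:
        print(31)
        z = 16 != depth
    else:
        c = c - (depth - 18)
    if c > depth:
        g = handle(depth - 33)
        z = z + 39
    else:
        c = depth
    q = [g[depth] for v in c if depth != c]
    for c in z:
        g = (5 + g) * (g != depth)
    handle(depth)
    return c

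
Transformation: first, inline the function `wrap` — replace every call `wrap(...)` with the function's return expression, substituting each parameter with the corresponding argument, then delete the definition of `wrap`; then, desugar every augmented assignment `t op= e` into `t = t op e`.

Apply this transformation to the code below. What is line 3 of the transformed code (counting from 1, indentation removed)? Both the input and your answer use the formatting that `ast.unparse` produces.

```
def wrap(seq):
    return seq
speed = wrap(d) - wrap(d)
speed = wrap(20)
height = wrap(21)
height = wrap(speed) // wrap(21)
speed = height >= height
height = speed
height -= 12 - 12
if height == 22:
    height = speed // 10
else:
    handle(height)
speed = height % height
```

Transformed code:
speed = d - d
speed = 20
height = 21
height = speed // 21
speed = height >= height
height = speed
height = height - (12 - 12)
if height == 22:
    height = speed // 10
else:
    handle(height)
speed = height % height

height = 21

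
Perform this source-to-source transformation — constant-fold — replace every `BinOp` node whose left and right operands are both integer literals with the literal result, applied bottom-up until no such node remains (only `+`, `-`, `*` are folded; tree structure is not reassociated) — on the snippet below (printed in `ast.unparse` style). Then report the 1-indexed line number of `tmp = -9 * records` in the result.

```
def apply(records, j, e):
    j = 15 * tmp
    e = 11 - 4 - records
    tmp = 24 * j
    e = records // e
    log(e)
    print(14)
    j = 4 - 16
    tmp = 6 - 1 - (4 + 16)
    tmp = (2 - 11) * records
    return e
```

10

Transformed code:
def apply(records, j, e):
    j = 15 * tmp
    e = 7 - records
    tmp = 24 * j
    e = records // e
    log(e)
    print(14)
    j = -12
    tmp = -15
    tmp = -9 * records
    return e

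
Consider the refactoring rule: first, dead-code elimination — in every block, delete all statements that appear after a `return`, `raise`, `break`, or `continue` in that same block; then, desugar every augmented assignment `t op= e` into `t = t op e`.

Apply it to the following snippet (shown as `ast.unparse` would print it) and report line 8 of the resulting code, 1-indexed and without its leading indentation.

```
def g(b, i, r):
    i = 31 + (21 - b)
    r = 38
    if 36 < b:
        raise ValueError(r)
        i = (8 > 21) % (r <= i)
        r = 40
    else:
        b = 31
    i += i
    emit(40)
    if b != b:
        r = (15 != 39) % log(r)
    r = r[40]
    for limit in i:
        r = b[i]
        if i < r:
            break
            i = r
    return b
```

i = i + i

Transformed code:
def g(b, i, r):
    i = 31 + (21 - b)
    r = 38
    if 36 < b:
        raise ValueError(r)
    else:
        b = 31
    i = i + i
    emit(40)
    if b != b:
        r = (15 != 39) % log(r)
    r = r[40]
    for limit in i:
        r = b[i]
        if i < r:
            break
    return b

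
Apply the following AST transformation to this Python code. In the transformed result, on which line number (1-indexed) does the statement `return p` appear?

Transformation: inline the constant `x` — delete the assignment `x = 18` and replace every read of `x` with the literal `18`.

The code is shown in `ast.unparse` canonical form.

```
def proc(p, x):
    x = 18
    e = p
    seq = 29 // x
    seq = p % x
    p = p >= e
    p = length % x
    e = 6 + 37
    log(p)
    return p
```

9

Transformed code:
def proc(p, x):
    e = p
    seq = 29 // 18
    seq = p % 18
    p = p >= e
    p = length % 18
    e = 6 + 37
    log(p)
    return p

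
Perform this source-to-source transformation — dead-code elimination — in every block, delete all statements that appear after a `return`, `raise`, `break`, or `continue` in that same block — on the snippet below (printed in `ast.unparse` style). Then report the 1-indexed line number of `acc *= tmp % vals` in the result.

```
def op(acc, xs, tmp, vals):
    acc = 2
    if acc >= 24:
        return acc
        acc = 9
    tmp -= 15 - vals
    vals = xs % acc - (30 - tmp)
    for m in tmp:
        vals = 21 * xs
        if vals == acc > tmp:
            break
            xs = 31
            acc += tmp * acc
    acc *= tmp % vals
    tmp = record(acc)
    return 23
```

Transformed code:
def op(acc, xs, tmp, vals):
    acc = 2
    if acc >= 24:
        return acc
    tmp -= 15 - vals
    vals = xs % acc - (30 - tmp)
    for m in tmp:
        vals = 21 * xs
        if vals == acc > tmp:
            break
    acc *= tmp % vals
    tmp = record(acc)
    return 23

11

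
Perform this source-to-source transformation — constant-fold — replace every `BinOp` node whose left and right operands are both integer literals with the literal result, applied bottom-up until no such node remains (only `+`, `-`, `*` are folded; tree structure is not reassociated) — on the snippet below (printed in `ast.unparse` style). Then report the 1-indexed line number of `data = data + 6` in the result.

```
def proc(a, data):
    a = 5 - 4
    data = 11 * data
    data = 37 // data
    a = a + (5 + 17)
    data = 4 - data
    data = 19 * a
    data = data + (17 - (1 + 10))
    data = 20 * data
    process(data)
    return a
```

Transformed code:
def proc(a, data):
    a = 1
    data = 11 * data
    data = 37 // data
    a = a + 22
    data = 4 - data
    data = 19 * a
    data = data + 6
    data = 20 * data
    process(data)
    return a

8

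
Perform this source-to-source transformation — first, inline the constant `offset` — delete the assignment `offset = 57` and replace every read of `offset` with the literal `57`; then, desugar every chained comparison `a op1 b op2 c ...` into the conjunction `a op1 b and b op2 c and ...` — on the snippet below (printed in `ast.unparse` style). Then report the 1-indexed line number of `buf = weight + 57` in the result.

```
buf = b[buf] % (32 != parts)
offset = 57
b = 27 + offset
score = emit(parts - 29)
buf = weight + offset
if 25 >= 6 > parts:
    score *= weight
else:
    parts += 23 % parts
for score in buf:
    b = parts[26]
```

4

Transformed code:
buf = b[buf] % (32 != parts)
b = 27 + 57
score = emit(parts - 29)
buf = weight + 57
if 25 >= 6 and 6 > parts:
    score *= weight
else:
    parts += 23 % parts
for score in buf:
    b = parts[26]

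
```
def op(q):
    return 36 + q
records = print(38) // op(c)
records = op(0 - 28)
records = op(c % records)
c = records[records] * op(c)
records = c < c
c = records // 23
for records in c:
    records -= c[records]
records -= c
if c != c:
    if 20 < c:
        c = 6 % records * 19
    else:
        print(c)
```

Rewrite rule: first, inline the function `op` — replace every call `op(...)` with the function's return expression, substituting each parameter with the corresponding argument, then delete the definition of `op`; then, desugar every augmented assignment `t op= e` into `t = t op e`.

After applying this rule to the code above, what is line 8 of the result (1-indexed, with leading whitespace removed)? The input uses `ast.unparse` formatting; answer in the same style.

Transformed code:
records = print(38) // (36 + c)
records = 36 + (0 - 28)
records = 36 + c % records
c = records[records] * (36 + c)
records = c < c
c = records // 23
for records in c:
    records = records - c[records]
records = records - c
if c != c:
    if 20 < c:
        c = 6 % records * 19
    else:
        print(c)

records = records - c[records]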